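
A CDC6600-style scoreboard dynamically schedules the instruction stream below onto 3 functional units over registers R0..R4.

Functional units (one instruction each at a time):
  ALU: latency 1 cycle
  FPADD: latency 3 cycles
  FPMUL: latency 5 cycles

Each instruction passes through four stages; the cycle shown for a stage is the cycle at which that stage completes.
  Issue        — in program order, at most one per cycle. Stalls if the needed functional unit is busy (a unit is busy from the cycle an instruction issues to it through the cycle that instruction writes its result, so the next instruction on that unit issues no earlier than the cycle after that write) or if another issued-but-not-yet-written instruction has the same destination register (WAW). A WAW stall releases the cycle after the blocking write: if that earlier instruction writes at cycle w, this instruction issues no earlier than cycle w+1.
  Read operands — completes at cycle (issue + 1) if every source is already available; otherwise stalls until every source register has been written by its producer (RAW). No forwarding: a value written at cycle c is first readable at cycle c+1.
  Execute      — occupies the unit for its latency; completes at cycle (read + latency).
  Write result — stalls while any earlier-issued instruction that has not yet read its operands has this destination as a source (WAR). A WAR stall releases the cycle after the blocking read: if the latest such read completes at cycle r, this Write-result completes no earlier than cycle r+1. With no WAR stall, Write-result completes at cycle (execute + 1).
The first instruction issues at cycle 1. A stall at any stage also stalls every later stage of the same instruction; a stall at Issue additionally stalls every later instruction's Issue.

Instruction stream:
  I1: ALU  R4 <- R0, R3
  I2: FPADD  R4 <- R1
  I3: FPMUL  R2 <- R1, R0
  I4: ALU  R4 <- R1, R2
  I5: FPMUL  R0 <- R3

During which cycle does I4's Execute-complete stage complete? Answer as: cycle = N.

cycle = 15

[I1] 1/2/3/4
[I2] 5/6/9/10  (WAW R4: wait I1 write@4)
[I3] 6/7/12/13
[I4] 11/14/15/16  (WAW R4: wait I2 write@10; RAW R2: wait I3 write@13)
[I5] 14/15/20/21  (struct: FPMUL busy until I3 writes@13)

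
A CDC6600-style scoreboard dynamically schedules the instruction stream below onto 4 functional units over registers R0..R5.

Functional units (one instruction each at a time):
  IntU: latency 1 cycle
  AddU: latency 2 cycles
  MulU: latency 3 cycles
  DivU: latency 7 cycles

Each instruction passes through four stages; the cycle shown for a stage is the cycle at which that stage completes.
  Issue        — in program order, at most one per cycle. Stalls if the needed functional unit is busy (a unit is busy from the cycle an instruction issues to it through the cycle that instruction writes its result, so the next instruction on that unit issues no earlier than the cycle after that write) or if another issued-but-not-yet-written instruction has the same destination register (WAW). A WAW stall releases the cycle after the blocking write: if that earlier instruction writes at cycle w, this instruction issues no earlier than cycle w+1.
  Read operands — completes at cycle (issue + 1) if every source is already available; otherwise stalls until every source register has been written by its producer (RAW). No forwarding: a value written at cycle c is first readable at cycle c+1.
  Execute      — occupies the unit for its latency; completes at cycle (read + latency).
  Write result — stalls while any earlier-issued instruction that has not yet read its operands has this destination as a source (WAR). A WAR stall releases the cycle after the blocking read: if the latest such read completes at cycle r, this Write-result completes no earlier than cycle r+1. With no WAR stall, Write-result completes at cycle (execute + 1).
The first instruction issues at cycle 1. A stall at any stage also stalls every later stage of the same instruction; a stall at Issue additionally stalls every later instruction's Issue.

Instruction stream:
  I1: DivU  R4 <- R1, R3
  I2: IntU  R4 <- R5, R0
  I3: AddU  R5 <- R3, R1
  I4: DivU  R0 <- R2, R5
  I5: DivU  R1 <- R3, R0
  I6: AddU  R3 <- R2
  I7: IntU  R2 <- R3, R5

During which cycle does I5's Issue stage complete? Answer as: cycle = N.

cycle = 26

cycle 1: I1 dispatched to DivU
cycle 2: I1 operands ready
cycle 9: I1 complete
cycle 10: R4←I1
cycle 11: I2 dispatched to IntU
cycle 12: I2 operands ready · I3 dispatched to AddU
cycle 13: I2 complete · I3 operands ready · I4 dispatched to DivU
cycle 14: R4←I2
cycle 15: I3 complete
cycle 16: R5←I3
cycle 17: I4 operands ready
cycle 24: I4 complete
cycle 25: R0←I4
cycle 26: I5 dispatched to DivU
cycle 27: I5 operands ready · I6 dispatched to AddU
cycle 28: I6 operands ready · I7 dispatched to IntU
cycle 30: I6 complete
cycle 31: R3←I6
cycle 32: I7 operands ready
cycle 33: I7 complete
cycle 34: I5 complete · R2←I7
cycle 35: R1←I5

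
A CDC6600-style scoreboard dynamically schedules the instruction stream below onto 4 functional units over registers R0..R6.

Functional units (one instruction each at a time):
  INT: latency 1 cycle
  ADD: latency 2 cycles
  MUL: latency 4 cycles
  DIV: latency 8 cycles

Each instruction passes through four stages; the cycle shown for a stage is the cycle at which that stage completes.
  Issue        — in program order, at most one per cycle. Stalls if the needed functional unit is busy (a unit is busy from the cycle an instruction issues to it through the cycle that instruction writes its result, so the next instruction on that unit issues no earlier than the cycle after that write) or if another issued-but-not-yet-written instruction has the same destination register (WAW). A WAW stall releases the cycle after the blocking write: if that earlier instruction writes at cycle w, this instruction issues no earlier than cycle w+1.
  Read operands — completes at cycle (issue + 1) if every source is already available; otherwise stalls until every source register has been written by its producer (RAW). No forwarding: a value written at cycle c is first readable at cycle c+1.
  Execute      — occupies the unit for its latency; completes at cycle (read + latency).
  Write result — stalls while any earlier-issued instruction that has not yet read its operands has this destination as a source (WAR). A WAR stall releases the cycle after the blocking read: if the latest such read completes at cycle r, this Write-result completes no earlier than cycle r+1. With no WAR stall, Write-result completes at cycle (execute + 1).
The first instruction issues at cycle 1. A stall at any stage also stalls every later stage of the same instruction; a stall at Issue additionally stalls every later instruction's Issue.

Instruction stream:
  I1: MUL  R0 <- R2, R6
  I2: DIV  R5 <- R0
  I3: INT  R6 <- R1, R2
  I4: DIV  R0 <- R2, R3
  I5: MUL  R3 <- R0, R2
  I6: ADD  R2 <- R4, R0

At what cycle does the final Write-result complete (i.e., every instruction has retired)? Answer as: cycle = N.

[1] I1 dispatched to MUL
[2] I1 operands ready | I2 dispatched to DIV
[3] I3 dispatched to INT
[4] I3 operands ready
[5] I3 complete
[6] I1 complete | R6←I3
[7] R0←I1
[8] I2 operands ready
[16] I2 complete
[17] R5←I2
[18] I4 dispatched to DIV
[19] I4 operands ready | I5 dispatched to MUL
[20] I6 dispatched to ADD
[27] I4 complete
[28] R0←I4
[29] I5 operands ready | I6 operands ready
[31] I6 complete
[32] R2←I6
[33] I5 complete
[34] R3←I5

cycle = 34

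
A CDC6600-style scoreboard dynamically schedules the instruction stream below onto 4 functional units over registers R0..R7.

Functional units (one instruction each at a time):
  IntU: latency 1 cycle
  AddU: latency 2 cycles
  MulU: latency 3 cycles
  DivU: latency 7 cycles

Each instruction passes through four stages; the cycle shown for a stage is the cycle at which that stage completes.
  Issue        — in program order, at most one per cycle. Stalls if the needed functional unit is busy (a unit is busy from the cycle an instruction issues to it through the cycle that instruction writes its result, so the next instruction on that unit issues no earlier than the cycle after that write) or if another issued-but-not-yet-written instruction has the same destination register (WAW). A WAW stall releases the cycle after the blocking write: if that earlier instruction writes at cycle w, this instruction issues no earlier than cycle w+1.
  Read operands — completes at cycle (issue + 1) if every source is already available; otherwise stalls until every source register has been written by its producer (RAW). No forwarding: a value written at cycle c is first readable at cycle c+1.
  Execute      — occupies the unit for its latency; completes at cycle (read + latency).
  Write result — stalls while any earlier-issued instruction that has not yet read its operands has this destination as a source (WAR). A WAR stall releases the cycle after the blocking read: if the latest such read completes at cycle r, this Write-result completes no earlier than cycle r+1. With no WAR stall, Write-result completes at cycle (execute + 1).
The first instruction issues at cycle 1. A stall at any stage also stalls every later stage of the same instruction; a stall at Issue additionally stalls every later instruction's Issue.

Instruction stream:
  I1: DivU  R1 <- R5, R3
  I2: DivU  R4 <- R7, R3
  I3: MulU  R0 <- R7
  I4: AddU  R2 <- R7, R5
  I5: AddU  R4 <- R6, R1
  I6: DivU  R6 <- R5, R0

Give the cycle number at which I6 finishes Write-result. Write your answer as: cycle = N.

cycle = 31

c1: issue I1 (DivU)
c2: I1 read-ops
c9: I1 finished on DivU
c10: I1→R1
c11: issue I2 (DivU)
c12: I2 read-ops | issue I3 (MulU)
c13: I3 read-ops | issue I4 (AddU)
c14: I4 read-ops
c16: I3 finished on MulU | I4 finished on AddU
c17: I3→R0 | I4→R2
c19: I2 finished on DivU
c20: I2→R4
c21: issue I5 (AddU)
c22: I5 read-ops | issue I6 (DivU)
c23: I6 read-ops
c24: I5 finished on AddU
c25: I5→R4
c30: I6 finished on DivU
c31: I6→R6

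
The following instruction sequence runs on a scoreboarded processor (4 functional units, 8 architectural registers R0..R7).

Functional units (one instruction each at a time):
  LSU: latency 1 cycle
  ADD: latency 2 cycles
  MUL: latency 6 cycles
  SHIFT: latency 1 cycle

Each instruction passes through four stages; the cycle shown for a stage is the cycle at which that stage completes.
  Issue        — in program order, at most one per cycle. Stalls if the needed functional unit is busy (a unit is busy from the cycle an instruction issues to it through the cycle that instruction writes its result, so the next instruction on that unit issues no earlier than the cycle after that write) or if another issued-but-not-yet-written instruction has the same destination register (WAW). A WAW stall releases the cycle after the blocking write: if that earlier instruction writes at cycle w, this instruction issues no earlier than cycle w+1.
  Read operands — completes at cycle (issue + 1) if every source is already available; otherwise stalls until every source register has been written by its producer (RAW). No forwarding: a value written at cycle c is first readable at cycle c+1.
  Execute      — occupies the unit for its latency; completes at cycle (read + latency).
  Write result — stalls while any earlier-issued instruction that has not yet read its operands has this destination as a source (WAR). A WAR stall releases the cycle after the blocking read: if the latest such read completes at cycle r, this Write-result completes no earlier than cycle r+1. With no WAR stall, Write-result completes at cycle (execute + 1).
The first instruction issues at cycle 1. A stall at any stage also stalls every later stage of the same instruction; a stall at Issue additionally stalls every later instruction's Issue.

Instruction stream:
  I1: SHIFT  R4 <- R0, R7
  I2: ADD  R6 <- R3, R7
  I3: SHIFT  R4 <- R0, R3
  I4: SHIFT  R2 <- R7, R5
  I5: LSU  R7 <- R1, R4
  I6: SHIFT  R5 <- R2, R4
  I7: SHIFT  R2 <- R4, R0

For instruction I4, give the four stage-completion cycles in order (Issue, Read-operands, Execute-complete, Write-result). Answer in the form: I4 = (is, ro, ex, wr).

t=1  I1 dispatched to SHIFT
t=2  I1 operands ready, I2 dispatched to ADD
t=3  I1 complete, I2 operands ready
t=4  R4←I1
t=5  I2 complete, I3 dispatched to SHIFT
t=6  R6←I2, I3 operands ready
t=7  I3 complete
t=8  R4←I3
t=9  I4 dispatched to SHIFT
t=10  I4 operands ready, I5 dispatched to LSU
t=11  I4 complete, I5 operands ready
t=12  R2←I4, I5 complete
t=13  R7←I5, I6 dispatched to SHIFT
t=14  I6 operands ready
t=15  I6 complete
t=16  R5←I6
t=17  I7 dispatched to SHIFT
t=18  I7 operands ready
t=19  I7 complete
t=20  R2←I7

I4 = (9, 10, 11, 12)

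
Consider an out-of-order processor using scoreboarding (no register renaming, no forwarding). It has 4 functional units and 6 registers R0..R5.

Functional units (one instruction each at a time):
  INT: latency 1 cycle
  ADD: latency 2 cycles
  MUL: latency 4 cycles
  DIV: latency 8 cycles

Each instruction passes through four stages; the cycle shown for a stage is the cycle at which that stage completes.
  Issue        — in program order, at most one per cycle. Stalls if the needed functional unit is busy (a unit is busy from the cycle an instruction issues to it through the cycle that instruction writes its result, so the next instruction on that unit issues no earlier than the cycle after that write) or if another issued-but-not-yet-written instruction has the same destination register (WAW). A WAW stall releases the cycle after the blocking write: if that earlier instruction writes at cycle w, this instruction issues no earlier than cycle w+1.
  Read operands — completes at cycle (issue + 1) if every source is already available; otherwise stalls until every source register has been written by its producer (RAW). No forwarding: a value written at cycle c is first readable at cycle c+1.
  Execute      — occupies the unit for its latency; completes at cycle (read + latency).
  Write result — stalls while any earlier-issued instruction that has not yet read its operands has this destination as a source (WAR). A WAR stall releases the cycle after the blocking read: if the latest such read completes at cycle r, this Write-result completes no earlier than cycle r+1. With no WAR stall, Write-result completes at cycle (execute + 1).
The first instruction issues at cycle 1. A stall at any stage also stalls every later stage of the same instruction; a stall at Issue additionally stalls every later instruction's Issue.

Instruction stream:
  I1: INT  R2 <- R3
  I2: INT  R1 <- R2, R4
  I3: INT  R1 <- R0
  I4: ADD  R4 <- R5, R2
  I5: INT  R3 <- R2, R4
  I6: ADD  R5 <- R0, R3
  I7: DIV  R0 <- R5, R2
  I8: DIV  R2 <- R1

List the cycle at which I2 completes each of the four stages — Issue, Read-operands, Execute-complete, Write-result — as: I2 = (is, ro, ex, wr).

cycle 1: I1 issues→INT
cycle 2: I1 reads
cycle 3: I1 exec-done
cycle 4: I1 writes R2
cycle 5: I2 issues→INT
cycle 6: I2 reads
cycle 7: I2 exec-done
cycle 8: I2 writes R1
cycle 9: I3 issues→INT
cycle 10: I3 reads | I4 issues→ADD
cycle 11: I3 exec-done | I4 reads
cycle 12: I3 writes R1
cycle 13: I4 exec-done | I5 issues→INT
cycle 14: I4 writes R4
cycle 15: I5 reads | I6 issues→ADD
cycle 16: I5 exec-done | I7 issues→DIV
cycle 17: I5 writes R3
cycle 18: I6 reads
cycle 20: I6 exec-done
cycle 21: I6 writes R5
cycle 22: I7 reads
cycle 30: I7 exec-done
cycle 31: I7 writes R0
cycle 32: I8 issues→DIV
cycle 33: I8 reads
cycle 41: I8 exec-done
cycle 42: I8 writes R2

I2 = (5, 6, 7, 8)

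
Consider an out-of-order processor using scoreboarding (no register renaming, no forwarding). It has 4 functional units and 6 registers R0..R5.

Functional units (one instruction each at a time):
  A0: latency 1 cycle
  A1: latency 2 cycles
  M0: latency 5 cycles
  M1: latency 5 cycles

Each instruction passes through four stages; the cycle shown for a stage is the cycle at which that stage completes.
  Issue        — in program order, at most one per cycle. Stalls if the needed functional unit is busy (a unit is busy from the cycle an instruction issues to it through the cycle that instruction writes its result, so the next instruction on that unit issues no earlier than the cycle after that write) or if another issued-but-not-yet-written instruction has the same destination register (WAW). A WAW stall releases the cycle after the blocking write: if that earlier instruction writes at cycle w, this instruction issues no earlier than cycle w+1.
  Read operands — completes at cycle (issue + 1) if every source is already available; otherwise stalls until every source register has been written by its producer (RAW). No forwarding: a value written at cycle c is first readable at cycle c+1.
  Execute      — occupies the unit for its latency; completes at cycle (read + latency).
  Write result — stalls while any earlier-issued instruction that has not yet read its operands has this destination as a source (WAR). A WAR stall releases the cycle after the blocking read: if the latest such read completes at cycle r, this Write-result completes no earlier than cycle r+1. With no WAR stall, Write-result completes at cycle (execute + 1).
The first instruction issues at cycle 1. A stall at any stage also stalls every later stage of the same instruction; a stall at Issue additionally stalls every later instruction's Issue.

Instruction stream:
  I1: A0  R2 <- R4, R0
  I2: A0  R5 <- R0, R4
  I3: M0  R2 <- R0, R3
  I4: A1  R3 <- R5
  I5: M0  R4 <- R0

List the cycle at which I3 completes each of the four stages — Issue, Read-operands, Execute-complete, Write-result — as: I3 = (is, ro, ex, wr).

I1 -> (1, 2, 3, 4)
I2 -> (5, 6, 7, 8)  // struct: A0 busy until I1 writes@4
I3 -> (6, 7, 12, 13)
I4 -> (7, 9, 11, 12)  // RAW R5: wait I2 write@8
I5 -> (14, 15, 20, 21)  // struct: M0 busy until I3 writes@13

I3 = (6, 7, 12, 13)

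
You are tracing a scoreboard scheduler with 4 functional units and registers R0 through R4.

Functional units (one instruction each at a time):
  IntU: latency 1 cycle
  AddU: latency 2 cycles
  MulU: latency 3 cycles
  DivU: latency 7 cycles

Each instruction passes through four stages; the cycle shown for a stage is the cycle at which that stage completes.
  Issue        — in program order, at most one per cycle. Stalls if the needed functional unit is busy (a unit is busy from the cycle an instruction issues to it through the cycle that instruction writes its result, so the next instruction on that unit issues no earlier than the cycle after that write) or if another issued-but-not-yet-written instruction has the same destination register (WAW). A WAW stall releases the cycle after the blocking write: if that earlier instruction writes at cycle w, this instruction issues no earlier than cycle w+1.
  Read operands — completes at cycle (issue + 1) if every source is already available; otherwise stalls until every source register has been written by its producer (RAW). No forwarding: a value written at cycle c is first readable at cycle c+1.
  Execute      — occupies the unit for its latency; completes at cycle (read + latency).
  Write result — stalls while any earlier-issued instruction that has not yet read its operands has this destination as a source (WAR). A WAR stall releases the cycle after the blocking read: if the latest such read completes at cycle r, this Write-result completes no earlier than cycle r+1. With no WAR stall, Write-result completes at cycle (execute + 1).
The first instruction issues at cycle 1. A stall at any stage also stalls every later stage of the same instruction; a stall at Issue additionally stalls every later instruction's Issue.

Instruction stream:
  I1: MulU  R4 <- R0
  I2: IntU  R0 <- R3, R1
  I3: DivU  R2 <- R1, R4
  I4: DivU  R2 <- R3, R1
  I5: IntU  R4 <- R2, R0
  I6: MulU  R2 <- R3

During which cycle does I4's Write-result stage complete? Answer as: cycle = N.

  I1 | 1 | 2 | 5 | 6
  I2 | 2 | 3 | 4 | 5
  I3 | 3 | 7 | 14 | 15   RAW R4: wait I1 write@6
  I4 | 16 | 17 | 24 | 25   struct: DivU busy until I3 writes@15
  I5 | 17 | 26 | 27 | 28   RAW R2: wait I4 write@25
  I6 | 26 | 27 | 30 | 31   WAW R2: wait I4 write@25

cycle = 25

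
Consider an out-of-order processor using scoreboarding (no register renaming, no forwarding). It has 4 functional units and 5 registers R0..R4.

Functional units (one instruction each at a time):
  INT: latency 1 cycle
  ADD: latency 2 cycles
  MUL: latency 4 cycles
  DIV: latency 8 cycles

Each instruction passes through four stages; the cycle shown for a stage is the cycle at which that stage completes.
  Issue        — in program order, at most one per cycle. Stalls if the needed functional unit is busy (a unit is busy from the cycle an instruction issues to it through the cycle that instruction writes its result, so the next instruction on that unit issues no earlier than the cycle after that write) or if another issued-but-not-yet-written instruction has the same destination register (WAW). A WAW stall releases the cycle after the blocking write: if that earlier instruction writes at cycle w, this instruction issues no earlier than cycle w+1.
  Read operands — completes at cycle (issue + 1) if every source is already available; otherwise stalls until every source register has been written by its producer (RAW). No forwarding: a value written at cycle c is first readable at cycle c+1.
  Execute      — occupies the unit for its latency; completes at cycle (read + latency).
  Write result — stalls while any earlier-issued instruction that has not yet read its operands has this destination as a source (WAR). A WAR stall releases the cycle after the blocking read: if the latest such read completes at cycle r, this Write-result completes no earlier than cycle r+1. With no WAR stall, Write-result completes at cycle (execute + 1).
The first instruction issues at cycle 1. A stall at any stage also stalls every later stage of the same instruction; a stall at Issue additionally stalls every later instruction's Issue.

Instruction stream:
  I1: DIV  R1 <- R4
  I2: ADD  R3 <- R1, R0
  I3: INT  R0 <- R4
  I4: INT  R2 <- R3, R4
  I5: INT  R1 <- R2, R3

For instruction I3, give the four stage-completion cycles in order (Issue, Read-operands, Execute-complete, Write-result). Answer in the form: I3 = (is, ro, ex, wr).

  I1 | 1 | 2 | 10 | 11
  I2 | 2 | 12 | 14 | 15   RAW R1: wait I1 write@11
  I3 | 3 | 4 | 5 | 13   WAR R0: wait I2 read@12
  I4 | 14 | 16 | 17 | 18   struct: INT busy until I3 writes@13 · RAW R3: wait I2 write@15
  I5 | 19 | 20 | 21 | 22   struct: INT busy until I4 writes@18

I3 = (3, 4, 5, 13)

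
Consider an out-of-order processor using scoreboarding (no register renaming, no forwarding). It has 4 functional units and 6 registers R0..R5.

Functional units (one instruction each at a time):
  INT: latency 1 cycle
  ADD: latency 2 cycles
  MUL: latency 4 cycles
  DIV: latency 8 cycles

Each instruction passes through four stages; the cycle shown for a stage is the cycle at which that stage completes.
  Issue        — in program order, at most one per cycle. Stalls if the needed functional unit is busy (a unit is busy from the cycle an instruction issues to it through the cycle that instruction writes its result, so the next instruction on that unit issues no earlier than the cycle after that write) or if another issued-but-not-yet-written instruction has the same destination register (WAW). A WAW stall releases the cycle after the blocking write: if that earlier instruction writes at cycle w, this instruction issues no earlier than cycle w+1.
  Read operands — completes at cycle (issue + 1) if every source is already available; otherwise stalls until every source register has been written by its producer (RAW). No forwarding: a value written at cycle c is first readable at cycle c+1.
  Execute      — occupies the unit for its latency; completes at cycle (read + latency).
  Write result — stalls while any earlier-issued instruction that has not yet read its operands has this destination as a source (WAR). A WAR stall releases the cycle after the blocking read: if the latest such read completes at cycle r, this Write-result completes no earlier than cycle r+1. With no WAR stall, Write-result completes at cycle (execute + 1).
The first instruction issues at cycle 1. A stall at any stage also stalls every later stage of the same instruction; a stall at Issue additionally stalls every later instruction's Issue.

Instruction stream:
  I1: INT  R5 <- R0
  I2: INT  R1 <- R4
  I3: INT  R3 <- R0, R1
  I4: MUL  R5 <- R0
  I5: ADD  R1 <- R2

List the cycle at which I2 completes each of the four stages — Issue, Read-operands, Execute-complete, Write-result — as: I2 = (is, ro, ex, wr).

I2 = (5, 6, 7, 8)

I1  is:1  ro:2  ex:3  wr:4
I2  is:5  ro:6  ex:7  wr:8  — struct: INT busy until I1 writes@4
I3  is:9  ro:10  ex:11  wr:12  — struct: INT busy until I2 writes@8
I4  is:10  ro:11  ex:15  wr:16
I5  is:11  ro:12  ex:14  wr:15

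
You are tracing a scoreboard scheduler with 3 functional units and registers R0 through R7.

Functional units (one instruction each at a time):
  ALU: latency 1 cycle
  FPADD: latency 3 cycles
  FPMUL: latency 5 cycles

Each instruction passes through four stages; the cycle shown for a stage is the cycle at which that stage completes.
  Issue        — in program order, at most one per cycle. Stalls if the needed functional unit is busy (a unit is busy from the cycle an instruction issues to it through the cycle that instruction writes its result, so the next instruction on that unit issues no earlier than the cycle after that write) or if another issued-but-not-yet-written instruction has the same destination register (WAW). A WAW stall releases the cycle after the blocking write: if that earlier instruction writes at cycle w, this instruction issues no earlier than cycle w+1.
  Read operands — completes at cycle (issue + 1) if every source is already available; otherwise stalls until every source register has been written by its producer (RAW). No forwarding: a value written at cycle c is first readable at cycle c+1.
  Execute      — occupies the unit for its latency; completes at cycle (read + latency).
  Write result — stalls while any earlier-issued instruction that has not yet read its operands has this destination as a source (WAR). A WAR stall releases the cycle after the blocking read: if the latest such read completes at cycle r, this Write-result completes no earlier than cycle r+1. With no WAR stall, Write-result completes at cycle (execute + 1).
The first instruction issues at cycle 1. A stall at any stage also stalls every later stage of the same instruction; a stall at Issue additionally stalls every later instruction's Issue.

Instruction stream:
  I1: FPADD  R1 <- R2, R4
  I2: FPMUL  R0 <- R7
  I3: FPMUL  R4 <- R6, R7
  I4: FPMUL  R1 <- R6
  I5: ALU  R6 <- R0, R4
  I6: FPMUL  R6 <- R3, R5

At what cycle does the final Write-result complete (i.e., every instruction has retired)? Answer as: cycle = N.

I1 -> (1, 2, 5, 6)
I2 -> (2, 3, 8, 9)
I3 -> (10, 11, 16, 17)  // struct: FPMUL busy until I2 writes@9
I4 -> (18, 19, 24, 25)  // struct: FPMUL busy until I3 writes@17
I5 -> (19, 20, 21, 22)
I6 -> (26, 27, 32, 33)  // struct: FPMUL busy until I4 writes@25

cycle = 33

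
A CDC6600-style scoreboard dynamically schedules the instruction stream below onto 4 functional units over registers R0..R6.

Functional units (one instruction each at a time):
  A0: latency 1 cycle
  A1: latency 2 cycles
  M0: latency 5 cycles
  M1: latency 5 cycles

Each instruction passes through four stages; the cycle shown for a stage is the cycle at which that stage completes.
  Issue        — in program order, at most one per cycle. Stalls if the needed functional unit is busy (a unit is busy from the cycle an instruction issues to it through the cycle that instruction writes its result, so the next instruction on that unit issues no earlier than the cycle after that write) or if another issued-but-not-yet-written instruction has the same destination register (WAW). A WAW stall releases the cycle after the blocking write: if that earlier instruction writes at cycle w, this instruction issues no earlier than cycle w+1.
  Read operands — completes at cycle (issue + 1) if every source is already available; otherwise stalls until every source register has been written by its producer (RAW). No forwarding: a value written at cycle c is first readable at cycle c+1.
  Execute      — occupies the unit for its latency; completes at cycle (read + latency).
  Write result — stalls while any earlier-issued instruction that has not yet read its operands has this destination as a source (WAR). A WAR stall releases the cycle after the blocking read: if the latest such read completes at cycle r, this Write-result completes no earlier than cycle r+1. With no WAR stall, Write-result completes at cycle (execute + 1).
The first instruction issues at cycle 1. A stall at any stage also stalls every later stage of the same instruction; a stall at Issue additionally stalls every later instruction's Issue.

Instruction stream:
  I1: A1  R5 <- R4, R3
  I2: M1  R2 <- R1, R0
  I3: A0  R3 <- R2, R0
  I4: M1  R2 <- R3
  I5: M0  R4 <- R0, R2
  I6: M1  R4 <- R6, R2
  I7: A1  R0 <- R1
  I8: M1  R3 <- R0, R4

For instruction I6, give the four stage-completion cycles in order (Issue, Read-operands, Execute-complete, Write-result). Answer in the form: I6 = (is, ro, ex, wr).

[I1] 1/2/4/5
[I2] 2/3/8/9
[I3] 3/10/11/12  (RAW R2: wait I2 write@9)
[I4] 10/13/18/19  (struct: M1 busy until I2 writes@9; RAW R3: wait I3 write@12)
[I5] 11/20/25/26  (RAW R2: wait I4 write@19)
[I6] 27/28/33/34  (WAW R4: wait I5 write@26)
[I7] 28/29/31/32
[I8] 35/36/41/42  (struct: M1 busy until I6 writes@34)

I6 = (27, 28, 33, 34)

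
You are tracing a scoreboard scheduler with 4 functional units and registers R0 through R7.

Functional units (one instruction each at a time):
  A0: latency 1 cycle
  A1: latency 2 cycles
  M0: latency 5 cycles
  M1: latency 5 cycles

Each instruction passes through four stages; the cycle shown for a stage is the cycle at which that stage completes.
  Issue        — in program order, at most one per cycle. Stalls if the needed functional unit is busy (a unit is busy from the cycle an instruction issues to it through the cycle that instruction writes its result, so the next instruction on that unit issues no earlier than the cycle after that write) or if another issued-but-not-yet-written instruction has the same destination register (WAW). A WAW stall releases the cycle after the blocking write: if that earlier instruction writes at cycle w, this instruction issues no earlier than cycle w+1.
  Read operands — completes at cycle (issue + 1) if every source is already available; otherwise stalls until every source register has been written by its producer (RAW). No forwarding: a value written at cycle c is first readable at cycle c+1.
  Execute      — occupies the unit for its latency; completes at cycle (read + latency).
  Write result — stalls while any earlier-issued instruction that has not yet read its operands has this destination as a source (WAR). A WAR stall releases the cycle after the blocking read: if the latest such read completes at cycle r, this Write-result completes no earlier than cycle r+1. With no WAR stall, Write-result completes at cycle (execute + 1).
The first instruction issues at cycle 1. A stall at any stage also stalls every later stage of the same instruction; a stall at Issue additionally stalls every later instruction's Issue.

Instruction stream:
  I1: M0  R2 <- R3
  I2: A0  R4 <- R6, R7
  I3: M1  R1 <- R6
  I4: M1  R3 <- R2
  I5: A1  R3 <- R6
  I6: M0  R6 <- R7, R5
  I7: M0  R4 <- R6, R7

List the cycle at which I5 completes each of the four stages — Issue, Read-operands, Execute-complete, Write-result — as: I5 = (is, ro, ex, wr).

1) issue 1, read 2, done 7, write 8
2) issue 2, read 3, done 4, write 5
3) issue 3, read 4, done 9, write 10
4) issue 11, read 12, done 17, write 18  <struct: M1 busy until I3 writes@10>
5) issue 19, read 20, done 22, write 23  <WAW R3: wait I4 write@18>
6) issue 20, read 21, done 26, write 27
7) issue 28, read 29, done 34, write 35  <struct: M0 busy until I6 writes@27>

I5 = (19, 20, 22, 23)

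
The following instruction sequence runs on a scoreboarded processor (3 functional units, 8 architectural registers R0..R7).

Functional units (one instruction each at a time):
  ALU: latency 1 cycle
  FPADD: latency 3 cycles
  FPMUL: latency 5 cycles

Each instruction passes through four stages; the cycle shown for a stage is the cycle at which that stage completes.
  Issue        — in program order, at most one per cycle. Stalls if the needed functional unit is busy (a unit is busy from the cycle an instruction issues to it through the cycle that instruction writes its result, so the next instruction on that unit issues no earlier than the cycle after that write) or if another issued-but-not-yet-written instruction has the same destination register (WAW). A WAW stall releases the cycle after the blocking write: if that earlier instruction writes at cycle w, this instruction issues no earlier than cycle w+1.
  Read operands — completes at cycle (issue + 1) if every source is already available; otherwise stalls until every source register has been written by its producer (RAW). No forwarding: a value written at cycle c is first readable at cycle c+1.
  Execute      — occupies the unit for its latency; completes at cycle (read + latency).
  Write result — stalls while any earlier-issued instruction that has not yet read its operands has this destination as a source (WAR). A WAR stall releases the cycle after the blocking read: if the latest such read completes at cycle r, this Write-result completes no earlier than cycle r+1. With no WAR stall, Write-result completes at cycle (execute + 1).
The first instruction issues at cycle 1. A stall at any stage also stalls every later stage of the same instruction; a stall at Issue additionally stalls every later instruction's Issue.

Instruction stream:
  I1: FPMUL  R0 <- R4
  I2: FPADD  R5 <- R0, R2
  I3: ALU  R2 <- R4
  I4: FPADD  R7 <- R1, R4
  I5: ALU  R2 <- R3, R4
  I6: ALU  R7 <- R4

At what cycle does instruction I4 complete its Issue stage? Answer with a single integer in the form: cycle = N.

cycle = 14

  I1 | 1 | 2 | 7 | 8
  I2 | 2 | 9 | 12 | 13   RAW R0: wait I1 write@8
  I3 | 3 | 4 | 5 | 10   WAR R2: wait I2 read@9
  I4 | 14 | 15 | 18 | 19   struct: FPADD busy until I2 writes@13
  I5 | 15 | 16 | 17 | 18
  I6 | 20 | 21 | 22 | 23   WAW R7: wait I4 write@19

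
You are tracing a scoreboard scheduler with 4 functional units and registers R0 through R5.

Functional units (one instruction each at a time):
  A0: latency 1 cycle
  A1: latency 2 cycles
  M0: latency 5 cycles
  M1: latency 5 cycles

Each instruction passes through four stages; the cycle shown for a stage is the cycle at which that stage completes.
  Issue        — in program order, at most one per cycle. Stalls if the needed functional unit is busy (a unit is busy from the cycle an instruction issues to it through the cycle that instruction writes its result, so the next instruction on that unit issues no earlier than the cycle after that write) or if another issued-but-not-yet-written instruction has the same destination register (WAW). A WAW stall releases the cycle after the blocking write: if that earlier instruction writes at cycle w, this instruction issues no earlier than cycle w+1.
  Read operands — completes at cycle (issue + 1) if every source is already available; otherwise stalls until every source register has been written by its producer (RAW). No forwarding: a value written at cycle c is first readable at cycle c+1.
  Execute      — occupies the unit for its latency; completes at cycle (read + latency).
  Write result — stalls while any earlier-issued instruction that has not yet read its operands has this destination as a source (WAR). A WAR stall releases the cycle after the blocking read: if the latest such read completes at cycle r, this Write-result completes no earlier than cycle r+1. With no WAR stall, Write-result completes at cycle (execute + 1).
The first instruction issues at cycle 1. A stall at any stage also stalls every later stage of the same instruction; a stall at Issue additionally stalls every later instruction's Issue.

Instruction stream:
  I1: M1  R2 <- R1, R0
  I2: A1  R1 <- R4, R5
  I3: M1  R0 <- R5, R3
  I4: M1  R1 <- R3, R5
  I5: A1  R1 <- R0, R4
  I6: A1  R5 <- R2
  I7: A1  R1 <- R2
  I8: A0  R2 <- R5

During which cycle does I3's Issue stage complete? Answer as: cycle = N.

  I1 | 1 | 2 | 7 | 8
  I2 | 2 | 3 | 5 | 6
  I3 | 9 | 10 | 15 | 16   struct: M1 busy until I1 writes@8
  I4 | 17 | 18 | 23 | 24   struct: M1 busy until I3 writes@16
  I5 | 25 | 26 | 28 | 29   WAW R1: wait I4 write@24
  I6 | 30 | 31 | 33 | 34   struct: A1 busy until I5 writes@29
  I7 | 35 | 36 | 38 | 39   struct: A1 busy until I6 writes@34
  I8 | 36 | 37 | 38 | 39

cycle = 9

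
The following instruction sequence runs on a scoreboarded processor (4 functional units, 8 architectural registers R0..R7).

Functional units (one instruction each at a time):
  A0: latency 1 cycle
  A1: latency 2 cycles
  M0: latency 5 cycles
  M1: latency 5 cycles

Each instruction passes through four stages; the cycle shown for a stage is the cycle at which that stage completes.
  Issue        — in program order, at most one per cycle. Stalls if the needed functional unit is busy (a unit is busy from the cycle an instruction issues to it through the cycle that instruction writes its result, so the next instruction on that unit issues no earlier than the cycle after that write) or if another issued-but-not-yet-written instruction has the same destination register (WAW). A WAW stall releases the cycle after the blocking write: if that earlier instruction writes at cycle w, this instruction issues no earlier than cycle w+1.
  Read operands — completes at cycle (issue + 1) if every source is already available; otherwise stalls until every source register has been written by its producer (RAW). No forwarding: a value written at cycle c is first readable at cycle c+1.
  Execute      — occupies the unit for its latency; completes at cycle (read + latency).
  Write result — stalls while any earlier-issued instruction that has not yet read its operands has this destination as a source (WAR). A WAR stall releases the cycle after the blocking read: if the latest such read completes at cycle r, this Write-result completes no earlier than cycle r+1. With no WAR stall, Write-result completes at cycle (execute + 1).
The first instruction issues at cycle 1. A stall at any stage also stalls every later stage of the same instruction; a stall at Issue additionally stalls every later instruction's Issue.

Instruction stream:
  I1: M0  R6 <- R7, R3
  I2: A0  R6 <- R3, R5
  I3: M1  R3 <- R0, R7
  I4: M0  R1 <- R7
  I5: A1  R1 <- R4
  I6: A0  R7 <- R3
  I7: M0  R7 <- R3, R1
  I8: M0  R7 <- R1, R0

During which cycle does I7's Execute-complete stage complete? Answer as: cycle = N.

c1: I1 issues→M0
c2: I1 reads
c7: I1 exec-done
c8: I1 writes R6
c9: I2 issues→A0
c10: I2 reads | I3 issues→M1
c11: I2 exec-done | I3 reads | I4 issues→M0
c12: I2 writes R6 | I4 reads
c16: I3 exec-done
c17: I3 writes R3 | I4 exec-done
c18: I4 writes R1
c19: I5 issues→A1
c20: I5 reads | I6 issues→A0
c21: I6 reads
c22: I5 exec-done | I6 exec-done
c23: I5 writes R1 | I6 writes R7
c24: I7 issues→M0
c25: I7 reads
c30: I7 exec-done
c31: I7 writes R7
c32: I8 issues→M0
c33: I8 reads
c38: I8 exec-done
c39: I8 writes R7

cycle = 30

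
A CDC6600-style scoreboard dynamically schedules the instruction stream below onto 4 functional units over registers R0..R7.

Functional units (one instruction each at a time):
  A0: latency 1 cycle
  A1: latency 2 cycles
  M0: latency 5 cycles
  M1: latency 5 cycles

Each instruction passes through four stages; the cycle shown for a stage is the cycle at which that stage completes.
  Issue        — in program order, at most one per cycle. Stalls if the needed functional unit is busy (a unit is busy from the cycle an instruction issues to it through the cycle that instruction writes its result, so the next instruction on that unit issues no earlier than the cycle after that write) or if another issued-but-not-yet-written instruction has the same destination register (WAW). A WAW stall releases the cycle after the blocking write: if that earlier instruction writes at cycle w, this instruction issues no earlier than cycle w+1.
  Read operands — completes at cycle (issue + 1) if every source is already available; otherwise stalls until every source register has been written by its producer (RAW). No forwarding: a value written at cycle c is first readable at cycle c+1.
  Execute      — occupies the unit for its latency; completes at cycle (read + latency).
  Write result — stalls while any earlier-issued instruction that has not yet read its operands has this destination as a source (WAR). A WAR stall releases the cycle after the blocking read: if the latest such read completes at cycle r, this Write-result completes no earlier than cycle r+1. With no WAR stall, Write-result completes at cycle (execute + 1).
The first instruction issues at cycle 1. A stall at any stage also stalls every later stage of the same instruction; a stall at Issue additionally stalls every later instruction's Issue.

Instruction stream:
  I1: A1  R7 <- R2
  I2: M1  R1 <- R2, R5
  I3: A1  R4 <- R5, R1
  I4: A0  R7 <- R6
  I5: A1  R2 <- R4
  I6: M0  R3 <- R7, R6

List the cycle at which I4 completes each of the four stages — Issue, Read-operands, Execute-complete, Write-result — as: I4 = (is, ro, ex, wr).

I4 = (7, 8, 9, 10)

cycle 1: I1 issues→A1
cycle 2: I1 reads · I2 issues→M1
cycle 3: I2 reads
cycle 4: I1 exec-done
cycle 5: I1 writes R7
cycle 6: I3 issues→A1
cycle 7: I4 issues→A0
cycle 8: I2 exec-done · I4 reads
cycle 9: I2 writes R1 · I4 exec-done
cycle 10: I3 reads · I4 writes R7
cycle 12: I3 exec-done
cycle 13: I3 writes R4
cycle 14: I5 issues→A1
cycle 15: I5 reads · I6 issues→M0
cycle 16: I6 reads
cycle 17: I5 exec-done
cycle 18: I5 writes R2
cycle 21: I6 exec-done
cycle 22: I6 writes R3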